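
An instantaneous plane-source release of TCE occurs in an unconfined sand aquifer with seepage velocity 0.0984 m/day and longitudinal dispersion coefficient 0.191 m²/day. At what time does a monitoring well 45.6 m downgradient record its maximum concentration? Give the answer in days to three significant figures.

For the 1D instantaneous-source solution, setting ∂C/∂t = 0 at fixed x gives v²t² + 2Dt − x² = 0, so t = (√(D² + v²x²) − D)/v².
√(D² + v²x²) = √(0.191² + 0.0984² × 45.6²) = 4.491; v² = 0.00968256.
t = (4.491 − 0.191)/0.00968256 = 444 days (vs. the pure-advection estimate x/v = 463 d).

444 days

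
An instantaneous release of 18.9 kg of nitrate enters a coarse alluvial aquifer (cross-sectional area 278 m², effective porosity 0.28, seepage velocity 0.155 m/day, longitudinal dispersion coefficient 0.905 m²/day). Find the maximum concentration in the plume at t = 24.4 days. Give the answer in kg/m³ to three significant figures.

0.0146 kg/m³

The peak of an instantaneous 1D plume sits at x = vt; there the Gaussian factor is 1 and C_max = M/(n_e·A·√(4πDt)), where n_e·A is the pore area the mass is dissolved in.
√(4πDt) = √(4π × 0.905 × 24.4) = 16.66 m, so C_max = 18.9/(0.28 × 278 × 16.66) = 0.0146 kg/m³.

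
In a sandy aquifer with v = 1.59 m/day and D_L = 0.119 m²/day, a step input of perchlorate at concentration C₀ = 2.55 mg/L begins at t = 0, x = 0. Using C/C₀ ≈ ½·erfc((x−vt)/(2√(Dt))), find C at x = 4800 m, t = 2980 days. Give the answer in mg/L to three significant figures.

For a continuous step input, C/C₀ ≈ ½·erfc((x−vt)/(2√(Dt))).
vt = 1.59 × 2980 = 4738.2 m and 2√(Dt) = 2√(0.119 × 2980) = 37.66 m.
Argument (x−vt)/(2√(Dt)) = (4800 − 4738.2)/37.66 = 1.641; ½·erfc(1.641) = 0.01015.
C = 2.55 × 0.01015 = 0.0259 mg/L.

0.0259 mg/L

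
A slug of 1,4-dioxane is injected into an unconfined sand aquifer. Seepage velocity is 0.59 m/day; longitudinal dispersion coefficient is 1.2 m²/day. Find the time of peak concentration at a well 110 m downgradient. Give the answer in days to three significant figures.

For the 1D instantaneous-source solution, setting ∂C/∂t = 0 at fixed x gives v²t² + 2Dt − x² = 0, so t = (√(D² + v²x²) − D)/v².
√(D² + v²x²) = √(1.2² + 0.59² × 110²) = 64.91; v² = 0.3481.
t = (64.91 − 1.2)/0.3481 = 183 days (vs. the pure-advection estimate x/v = 186 d).

183 days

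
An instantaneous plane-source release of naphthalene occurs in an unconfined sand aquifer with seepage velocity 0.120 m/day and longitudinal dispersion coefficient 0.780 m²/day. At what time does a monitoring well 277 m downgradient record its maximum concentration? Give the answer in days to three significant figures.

2250 days

For the 1D instantaneous-source solution, setting ∂C/∂t = 0 at fixed x gives v²t² + 2Dt − x² = 0, so t = (√(D² + v²x²) − D)/v².
√(D² + v²x²) = √(0.780² + 0.120² × 277²) = 33.25; v² = 0.0144.
t = (33.25 − 0.780)/0.0144 = 2250 days (vs. the pure-advection estimate x/v = 2310 d).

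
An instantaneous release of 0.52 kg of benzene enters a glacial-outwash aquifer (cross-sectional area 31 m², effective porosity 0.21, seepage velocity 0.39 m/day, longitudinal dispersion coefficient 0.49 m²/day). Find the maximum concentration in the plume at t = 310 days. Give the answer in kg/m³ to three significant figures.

0.00183 kg/m³

The peak of an instantaneous 1D plume sits at x = vt; there the Gaussian factor is 1 and C_max = M/(n_e·A·√(4πDt)), where n_e·A is the pore area the mass is dissolved in.
√(4πDt) = √(4π × 0.49 × 310) = 43.69 m, so C_max = 0.52/(0.21 × 31 × 43.69) = 0.00183 kg/m³.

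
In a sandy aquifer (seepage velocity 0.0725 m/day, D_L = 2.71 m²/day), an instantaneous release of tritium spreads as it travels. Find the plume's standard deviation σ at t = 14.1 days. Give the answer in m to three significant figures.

Dispersive spreading gives a Gaussian with σ² = 2Dt; advection only shifts the center.
σ = √(2 × 2.71 × 14.1) = 8.74 m.

8.74 m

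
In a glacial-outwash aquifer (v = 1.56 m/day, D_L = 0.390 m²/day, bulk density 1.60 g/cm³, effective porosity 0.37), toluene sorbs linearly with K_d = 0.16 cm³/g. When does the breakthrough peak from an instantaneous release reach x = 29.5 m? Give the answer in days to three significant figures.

Retardation factor R = 1 + ρ_b·K_d/n = 1 + 1.60 × 0.16/0.37 = 1.692.
Sorption retards both mechanisms: v_R = v/R = 0.9220 m/day, D_R = D/R = 0.2305 m²/day.
Peak time from v_R²t² + 2D_R t − x² = 0: t = (√(D_R² + v_R²x²) − D_R)/v_R².
√(D_R² + v_R²x²) = √(0.2305² + 0.9220² × 29.5²) = 27.20; v_R² = 0.8501.
t = (27.20 − 0.2305)/0.8501 = 31.7 days.

31.7 days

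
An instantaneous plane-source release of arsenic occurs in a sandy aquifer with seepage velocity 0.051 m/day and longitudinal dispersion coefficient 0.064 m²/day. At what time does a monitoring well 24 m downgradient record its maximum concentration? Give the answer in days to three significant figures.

For the 1D instantaneous-source solution, setting ∂C/∂t = 0 at fixed x gives v²t² + 2Dt − x² = 0, so t = (√(D² + v²x²) − D)/v².
√(D² + v²x²) = √(0.064² + 0.051² × 24²) = 1.226; v² = 0.002601.
t = (1.226 − 0.064)/0.002601 = 447 days (vs. the pure-advection estimate x/v = 471 d).

447 days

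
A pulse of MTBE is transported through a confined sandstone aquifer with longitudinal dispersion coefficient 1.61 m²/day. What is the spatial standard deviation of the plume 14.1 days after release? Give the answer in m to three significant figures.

Dispersive spreading gives a Gaussian with σ² = 2Dt; advection only shifts the center.
σ = √(2 × 1.61 × 14.1) = 6.74 m.

6.74 m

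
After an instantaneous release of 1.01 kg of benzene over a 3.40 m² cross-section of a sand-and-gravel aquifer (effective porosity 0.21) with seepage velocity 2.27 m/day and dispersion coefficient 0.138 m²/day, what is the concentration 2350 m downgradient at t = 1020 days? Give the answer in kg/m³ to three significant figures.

0.00401 kg/m³

For an instantaneous plane source, C(x,t) = M/(n_e·A·√(4πDt)) · exp(−(x−vt)²/(4Dt)), with n_e·A the pore (flow) area.
Plume center vt = 2.27 × 1020 = 2315.4 m, so the well at 2350 m is 34.6 m downgradient of the peak.
√(4πDt) = 42.06 m, giving peak height M/(n_e·A·√(4πDt)) = 1.01/(0.21 × 3.40 × 42.06) = 0.03363 kg/m³.
(x−vt)²/(4Dt) = (34.6)²/(4 × 0.138 × 1020) = 2.126; exp(−2.126) = 0.1193.
C = 0.03363 × 0.1193 = 0.00401 kg/m³.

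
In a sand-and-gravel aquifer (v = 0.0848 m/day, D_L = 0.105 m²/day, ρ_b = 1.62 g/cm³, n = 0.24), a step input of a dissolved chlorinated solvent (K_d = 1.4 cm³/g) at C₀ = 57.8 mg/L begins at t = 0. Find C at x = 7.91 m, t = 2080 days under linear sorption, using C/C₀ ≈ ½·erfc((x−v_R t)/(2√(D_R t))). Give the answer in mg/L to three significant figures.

Retardation factor R = 1 + ρ_b·K_d/n = 1 + 1.62 × 1.4/0.24 = 10.45.
Sorption retards both mechanisms: v_R = v/R = 0.008115 m/day, D_R = D/R = 0.01005 m²/day.
v_R·t = 0.008115 × 2080 = 16.8792 m; 2√(D_R t) = 9.144 m; argument = (7.91 − 16.8792)/9.144 = -0.9809.
C = C₀ × ½·erfc(-0.9809) = 57.8 × 0.9173 = 53.0 mg/L.

53.0 mg/L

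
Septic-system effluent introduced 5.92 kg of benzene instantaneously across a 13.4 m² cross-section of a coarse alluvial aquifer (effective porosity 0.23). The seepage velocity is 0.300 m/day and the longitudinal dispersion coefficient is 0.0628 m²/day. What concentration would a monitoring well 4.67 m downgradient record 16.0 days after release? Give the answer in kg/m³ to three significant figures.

For an instantaneous plane source, C(x,t) = M/(n_e·A·√(4πDt)) · exp(−(x−vt)²/(4Dt)), with n_e·A the pore (flow) area.
Plume center vt = 0.300 × 16.0 = 4.8 m, so the well at 4.67 m is 0.13 m upgradient of the peak.
√(4πDt) = 3.553 m, giving peak height M/(n_e·A·√(4πDt)) = 5.92/(0.23 × 13.4 × 3.553) = 0.5406 kg/m³.
(x−vt)²/(4Dt) = (-0.13)²/(4 × 0.0628 × 16.0) = 0.004205; exp(−0.004205) = 0.9958.
C = 0.5406 × 0.9958 = 0.538 kg/m³.

0.538 kg/m³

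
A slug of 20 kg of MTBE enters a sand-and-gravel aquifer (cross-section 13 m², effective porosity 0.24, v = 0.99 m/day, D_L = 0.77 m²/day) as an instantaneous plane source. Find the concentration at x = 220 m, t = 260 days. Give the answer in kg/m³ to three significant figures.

For an instantaneous plane source, C(x,t) = M/(n_e·A·√(4πDt)) · exp(−(x−vt)²/(4Dt)), with n_e·A the pore (flow) area.
Plume center vt = 0.99 × 260 = 257.4 m, so the well at 220 m is 37.4 m upgradient of the peak.
√(4πDt) = 50.16 m, giving peak height M/(n_e·A·√(4πDt)) = 20/(0.24 × 13 × 50.16) = 0.1278 kg/m³.
(x−vt)²/(4Dt) = (-37.4)²/(4 × 0.77 × 260) = 1.747; exp(−1.747) = 0.1743.
C = 0.1278 × 0.1743 = 0.0223 kg/m³.

0.0223 kg/m³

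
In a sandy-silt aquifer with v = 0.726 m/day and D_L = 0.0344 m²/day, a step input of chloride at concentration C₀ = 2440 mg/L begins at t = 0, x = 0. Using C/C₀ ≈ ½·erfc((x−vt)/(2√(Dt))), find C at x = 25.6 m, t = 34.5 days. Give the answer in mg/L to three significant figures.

878 mg/L

For a continuous step input, C/C₀ ≈ ½·erfc((x−vt)/(2√(Dt))).
vt = 0.726 × 34.5 = 25.047 m and 2√(Dt) = 2√(0.0344 × 34.5) = 2.179 m.
Argument (x−vt)/(2√(Dt)) = (25.6 − 25.047)/2.179 = 0.2538; ½·erfc(0.2538) = 0.3598.
C = 2440 × 0.3598 = 878 mg/L.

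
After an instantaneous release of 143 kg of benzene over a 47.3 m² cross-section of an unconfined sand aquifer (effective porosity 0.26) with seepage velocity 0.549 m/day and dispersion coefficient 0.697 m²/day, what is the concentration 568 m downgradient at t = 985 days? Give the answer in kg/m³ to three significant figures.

0.0956 kg/m³

For an instantaneous plane source, C(x,t) = M/(n_e·A·√(4πDt)) · exp(−(x−vt)²/(4Dt)), with n_e·A the pore (flow) area.
Plume center vt = 0.549 × 985 = 540.765 m, so the well at 568 m is 27.235 m downgradient of the peak.
√(4πDt) = 92.88 m, giving peak height M/(n_e·A·√(4πDt)) = 143/(0.26 × 47.3 × 92.88) = 0.1252 kg/m³.
(x−vt)²/(4Dt) = (27.235)²/(4 × 0.697 × 985) = 0.2701; exp(−0.2701) = 0.7633.
C = 0.1252 × 0.7633 = 0.0956 kg/m³.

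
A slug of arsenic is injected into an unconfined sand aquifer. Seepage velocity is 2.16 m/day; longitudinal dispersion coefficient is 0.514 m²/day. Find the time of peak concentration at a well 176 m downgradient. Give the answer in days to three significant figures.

For the 1D instantaneous-source solution, setting ∂C/∂t = 0 at fixed x gives v²t² + 2Dt − x² = 0, so t = (√(D² + v²x²) − D)/v².
√(D² + v²x²) = √(0.514² + 2.16² × 176²) = 380.2; v² = 4.6656.
t = (380.2 − 0.514)/4.6656 = 81.4 days (vs. the pure-advection estimate x/v = 81.5 d).

81.4 days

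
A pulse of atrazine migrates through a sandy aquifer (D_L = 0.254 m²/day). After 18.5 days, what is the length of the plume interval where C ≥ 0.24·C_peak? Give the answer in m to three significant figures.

10.4 m

The plume is Gaussian with σ = √(2Dt) = √(2 × 0.254 × 18.5) = 3.066 m.
C/C_peak = exp(−Δx²/(2σ²)) = 0.24 ⇒ Δx = σ·√(−2 ln 0.24) = 3.066 × 1.689 = 5.178 m.
Width = 2Δx = 10.4 m.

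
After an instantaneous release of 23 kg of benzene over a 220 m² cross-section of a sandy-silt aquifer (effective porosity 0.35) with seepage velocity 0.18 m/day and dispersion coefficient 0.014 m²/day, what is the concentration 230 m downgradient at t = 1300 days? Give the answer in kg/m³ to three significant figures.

For an instantaneous plane source, C(x,t) = M/(n_e·A·√(4πDt)) · exp(−(x−vt)²/(4Dt)), with n_e·A the pore (flow) area.
Plume center vt = 0.18 × 1300 = 234 m, so the well at 230 m is 4 m upgradient of the peak.
√(4πDt) = 15.12 m, giving peak height M/(n_e·A·√(4πDt)) = 23/(0.35 × 220 × 15.12) = 0.01976 kg/m³.
(x−vt)²/(4Dt) = (-4)²/(4 × 0.014 × 1300) = 0.2198; exp(−0.2198) = 0.8027.
C = 0.01976 × 0.8027 = 0.0159 kg/m³.

0.0159 kg/m³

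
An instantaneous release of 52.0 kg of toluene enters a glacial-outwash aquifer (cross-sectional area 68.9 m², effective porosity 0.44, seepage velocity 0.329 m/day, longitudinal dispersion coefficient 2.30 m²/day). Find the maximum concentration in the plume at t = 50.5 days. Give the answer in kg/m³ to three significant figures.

0.0449 kg/m³

The peak of an instantaneous 1D plume sits at x = vt; there the Gaussian factor is 1 and C_max = M/(n_e·A·√(4πDt)), where n_e·A is the pore area the mass is dissolved in.
√(4πDt) = √(4π × 2.30 × 50.5) = 38.20 m, so C_max = 52.0/(0.44 × 68.9 × 38.20) = 0.0449 kg/m³.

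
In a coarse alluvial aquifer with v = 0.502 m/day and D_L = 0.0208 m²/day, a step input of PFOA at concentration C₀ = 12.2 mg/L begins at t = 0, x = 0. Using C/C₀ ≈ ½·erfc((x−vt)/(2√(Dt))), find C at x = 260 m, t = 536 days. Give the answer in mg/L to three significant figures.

For a continuous step input, C/C₀ ≈ ½·erfc((x−vt)/(2√(Dt))).
vt = 0.502 × 536 = 269.072 m and 2√(Dt) = 2√(0.0208 × 536) = 6.678 m.
Argument (x−vt)/(2√(Dt)) = (260 − 269.072)/6.678 = -1.358; ½·erfc(-1.358) = 0.9726.
C = 12.2 × 0.9726 = 11.9 mg/L.

11.9 mg/L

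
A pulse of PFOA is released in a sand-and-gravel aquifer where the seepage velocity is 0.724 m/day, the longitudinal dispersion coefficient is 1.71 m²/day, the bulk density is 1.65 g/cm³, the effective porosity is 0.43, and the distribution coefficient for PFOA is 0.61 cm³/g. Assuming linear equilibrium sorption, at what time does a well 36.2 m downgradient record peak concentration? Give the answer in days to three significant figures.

Retardation factor R = 1 + ρ_b·K_d/n = 1 + 1.65 × 0.61/0.43 = 3.341.
Sorption retards both mechanisms: v_R = v/R = 0.2167 m/day, D_R = D/R = 0.5118 m²/day.
Peak time from v_R²t² + 2D_R t − x² = 0: t = (√(D_R² + v_R²x²) − D_R)/v_R².
√(D_R² + v_R²x²) = √(0.5118² + 0.2167² × 36.2²) = 7.861; v_R² = 0.04696.
t = (7.861 − 0.5118)/0.04696 = 156 days.

156 days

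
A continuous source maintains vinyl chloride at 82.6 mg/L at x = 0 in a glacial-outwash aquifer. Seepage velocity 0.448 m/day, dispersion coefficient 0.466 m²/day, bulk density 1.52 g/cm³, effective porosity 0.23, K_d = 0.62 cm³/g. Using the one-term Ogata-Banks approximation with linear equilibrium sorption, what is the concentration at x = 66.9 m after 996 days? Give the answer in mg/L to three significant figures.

Retardation factor R = 1 + ρ_b·K_d/n = 1 + 1.52 × 0.62/0.23 = 5.097.
Sorption retards both mechanisms: v_R = v/R = 0.08789 m/day, D_R = D/R = 0.09143 m²/day.
v_R·t = 0.08789 × 996 = 87.53844 m; 2√(D_R t) = 19.09 m; argument = (66.9 − 87.53844)/19.09 = -1.081.
C = C₀ × ½·erfc(-1.081) = 82.6 × 0.9368 = 77.4 mg/L.

77.4 mg/L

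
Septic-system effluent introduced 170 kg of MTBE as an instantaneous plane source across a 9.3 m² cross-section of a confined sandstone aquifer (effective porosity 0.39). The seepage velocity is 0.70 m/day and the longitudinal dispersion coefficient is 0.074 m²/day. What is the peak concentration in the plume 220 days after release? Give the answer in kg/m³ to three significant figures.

3.28 kg/m³

The peak of an instantaneous 1D plume sits at x = vt; there the Gaussian factor is 1 and C_max = M/(n_e·A·√(4πDt)), where n_e·A is the pore area the mass is dissolved in.
√(4πDt) = √(4π × 0.074 × 220) = 14.30 m, so C_max = 170/(0.39 × 9.3 × 14.30) = 3.28 kg/m³.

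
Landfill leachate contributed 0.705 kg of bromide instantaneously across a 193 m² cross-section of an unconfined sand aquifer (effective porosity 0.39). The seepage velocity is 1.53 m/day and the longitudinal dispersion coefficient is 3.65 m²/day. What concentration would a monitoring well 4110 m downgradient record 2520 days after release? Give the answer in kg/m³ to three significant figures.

4.74e-06 kg/m³

For an instantaneous plane source, C(x,t) = M/(n_e·A·√(4πDt)) · exp(−(x−vt)²/(4Dt)), with n_e·A the pore (flow) area.
Plume center vt = 1.53 × 2520 = 3855.6 m, so the well at 4110 m is 254.4 m downgradient of the peak.
√(4πDt) = 340.0 m, giving peak height M/(n_e·A·√(4πDt)) = 0.705/(0.39 × 193 × 340.0) = 2.755e-05 kg/m³.
(x−vt)²/(4Dt) = (254.4)²/(4 × 3.65 × 2520) = 1.759; exp(−1.759) = 0.1722.
C = 2.755e-05 × 0.1722 = 4.74e-06 kg/m³.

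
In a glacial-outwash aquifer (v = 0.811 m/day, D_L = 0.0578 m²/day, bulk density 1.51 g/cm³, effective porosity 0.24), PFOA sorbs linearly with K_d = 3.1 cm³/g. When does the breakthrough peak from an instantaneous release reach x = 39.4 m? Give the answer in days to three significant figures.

994 days

Retardation factor R = 1 + ρ_b·K_d/n = 1 + 1.51 × 3.1/0.24 = 20.50.
Sorption retards both mechanisms: v_R = v/R = 0.03956 m/day, D_R = D/R = 0.002820 m²/day.
Peak time from v_R²t² + 2D_R t − x² = 0: t = (√(D_R² + v_R²x²) − D_R)/v_R².
√(D_R² + v_R²x²) = √(0.002820² + 0.03956² × 39.4²) = 1.559; v_R² = 0.001565.
t = (1.559 − 0.002820)/0.001565 = 994 days.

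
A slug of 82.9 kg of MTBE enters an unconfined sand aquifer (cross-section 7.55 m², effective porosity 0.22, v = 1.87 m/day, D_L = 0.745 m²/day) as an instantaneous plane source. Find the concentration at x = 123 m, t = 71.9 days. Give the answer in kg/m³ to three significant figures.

For an instantaneous plane source, C(x,t) = M/(n_e·A·√(4πDt)) · exp(−(x−vt)²/(4Dt)), with n_e·A the pore (flow) area.
Plume center vt = 1.87 × 71.9 = 134.453 m, so the well at 123 m is 11.453 m upgradient of the peak.
√(4πDt) = 25.94 m, giving peak height M/(n_e·A·√(4πDt)) = 82.9/(0.22 × 7.55 × 25.94) = 1.924 kg/m³.
(x−vt)²/(4Dt) = (-11.453)²/(4 × 0.745 × 71.9) = 0.6122; exp(−0.6122) = 0.5422.
C = 1.924 × 0.5422 = 1.04 kg/m³.

1.04 kg/m³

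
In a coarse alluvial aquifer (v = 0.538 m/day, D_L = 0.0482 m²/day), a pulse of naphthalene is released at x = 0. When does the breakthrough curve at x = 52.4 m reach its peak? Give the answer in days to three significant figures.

For the 1D instantaneous-source solution, setting ∂C/∂t = 0 at fixed x gives v²t² + 2Dt − x² = 0, so t = (√(D² + v²x²) − D)/v².
√(D² + v²x²) = √(0.0482² + 0.538² × 52.4²) = 28.19; v² = 0.289444.
t = (28.19 − 0.0482)/0.289444 = 97.2 days (vs. the pure-advection estimate x/v = 97.4 d).

97.2 days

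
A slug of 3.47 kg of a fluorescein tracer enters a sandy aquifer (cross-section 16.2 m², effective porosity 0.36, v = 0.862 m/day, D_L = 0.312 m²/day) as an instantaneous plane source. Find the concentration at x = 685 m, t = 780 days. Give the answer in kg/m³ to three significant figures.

0.00913 kg/m³

For an instantaneous plane source, C(x,t) = M/(n_e·A·√(4πDt)) · exp(−(x−vt)²/(4Dt)), with n_e·A the pore (flow) area.
Plume center vt = 0.862 × 780 = 672.36 m, so the well at 685 m is 12.64 m downgradient of the peak.
√(4πDt) = 55.30 m, giving peak height M/(n_e·A·√(4πDt)) = 3.47/(0.36 × 16.2 × 55.30) = 0.01076 kg/m³.
(x−vt)²/(4Dt) = (12.64)²/(4 × 0.312 × 780) = 0.1641; exp(−0.1641) = 0.8487.
C = 0.01076 × 0.8487 = 0.00913 kg/m³.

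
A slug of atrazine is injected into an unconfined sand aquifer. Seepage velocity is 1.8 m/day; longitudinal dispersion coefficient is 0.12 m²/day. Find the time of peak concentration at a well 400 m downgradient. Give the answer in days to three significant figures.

222 days

For the 1D instantaneous-source solution, setting ∂C/∂t = 0 at fixed x gives v²t² + 2Dt − x² = 0, so t = (√(D² + v²x²) − D)/v².
√(D² + v²x²) = √(0.12² + 1.8² × 400²) = 720.0; v² = 3.24.
t = (720.0 − 0.12)/3.24 = 222 days (vs. the pure-advection estimate x/v = 222 d).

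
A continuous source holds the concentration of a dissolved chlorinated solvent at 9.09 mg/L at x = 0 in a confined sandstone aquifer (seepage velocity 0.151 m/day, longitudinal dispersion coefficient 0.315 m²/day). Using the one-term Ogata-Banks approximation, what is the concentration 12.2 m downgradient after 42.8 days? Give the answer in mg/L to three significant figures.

For a continuous step input, C/C₀ ≈ ½·erfc((x−vt)/(2√(Dt))).
vt = 0.151 × 42.8 = 6.4628 m and 2√(Dt) = 2√(0.315 × 42.8) = 7.344 m.
Argument (x−vt)/(2√(Dt)) = (12.2 − 6.4628)/7.344 = 0.7812; ½·erfc(0.7812) = 0.1346.
C = 9.09 × 0.1346 = 1.22 mg/L.

1.22 mg/L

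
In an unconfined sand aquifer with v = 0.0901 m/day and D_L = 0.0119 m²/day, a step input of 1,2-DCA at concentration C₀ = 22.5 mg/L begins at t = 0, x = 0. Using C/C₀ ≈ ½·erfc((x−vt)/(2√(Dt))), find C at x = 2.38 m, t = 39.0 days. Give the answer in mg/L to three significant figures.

19.8 mg/L

For a continuous step input, C/C₀ ≈ ½·erfc((x−vt)/(2√(Dt))).
vt = 0.0901 × 39.0 = 3.5139 m and 2√(Dt) = 2√(0.0119 × 39.0) = 1.362 m.
Argument (x−vt)/(2√(Dt)) = (2.38 − 3.5139)/1.362 = -0.8325; ½·erfc(-0.8325) = 0.8805.
C = 22.5 × 0.8805 = 19.8 mg/L.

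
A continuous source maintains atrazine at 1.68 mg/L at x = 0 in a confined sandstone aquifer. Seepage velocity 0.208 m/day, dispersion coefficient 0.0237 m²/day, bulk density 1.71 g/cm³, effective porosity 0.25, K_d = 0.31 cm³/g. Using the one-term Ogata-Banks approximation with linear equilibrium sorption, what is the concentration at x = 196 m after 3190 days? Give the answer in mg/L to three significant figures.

Retardation factor R = 1 + ρ_b·K_d/n = 1 + 1.71 × 0.31/0.25 = 3.120.
Sorption retards both mechanisms: v_R = v/R = 0.06667 m/day, D_R = D/R = 0.007596 m²/day.
v_R·t = 0.06667 × 3190 = 212.6773 m; 2√(D_R t) = 9.845 m; argument = (196 − 212.6773)/9.845 = -1.694.
C = C₀ × ½·erfc(-1.694) = 1.68 × 0.9917 = 1.67 mg/L.

1.67 mg/L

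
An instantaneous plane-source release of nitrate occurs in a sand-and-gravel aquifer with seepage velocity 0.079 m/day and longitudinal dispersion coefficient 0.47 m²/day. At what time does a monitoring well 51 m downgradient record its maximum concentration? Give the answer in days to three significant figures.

For the 1D instantaneous-source solution, setting ∂C/∂t = 0 at fixed x gives v²t² + 2Dt − x² = 0, so t = (√(D² + v²x²) − D)/v².
√(D² + v²x²) = √(0.47² + 0.079² × 51²) = 4.056; v² = 0.006241.
t = (4.056 − 0.47)/0.006241 = 575 days (vs. the pure-advection estimate x/v = 646 d).

575 days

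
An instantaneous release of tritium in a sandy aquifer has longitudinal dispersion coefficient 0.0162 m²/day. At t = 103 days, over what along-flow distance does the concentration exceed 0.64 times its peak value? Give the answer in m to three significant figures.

3.45 m

The plume is Gaussian with σ = √(2Dt) = √(2 × 0.0162 × 103) = 1.827 m.
C/C_peak = exp(−Δx²/(2σ²)) = 0.64 ⇒ Δx = σ·√(−2 ln 0.64) = 1.827 × 0.9448 = 1.726 m.
Width = 2Δx = 3.45 m.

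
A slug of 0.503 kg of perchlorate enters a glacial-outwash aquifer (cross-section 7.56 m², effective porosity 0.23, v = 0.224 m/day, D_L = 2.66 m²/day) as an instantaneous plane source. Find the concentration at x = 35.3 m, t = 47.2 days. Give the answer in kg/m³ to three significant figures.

For an instantaneous plane source, C(x,t) = M/(n_e·A·√(4πDt)) · exp(−(x−vt)²/(4Dt)), with n_e·A the pore (flow) area.
Plume center vt = 0.224 × 47.2 = 10.5728 m, so the well at 35.3 m is 24.7272 m downgradient of the peak.
√(4πDt) = 39.72 m, giving peak height M/(n_e·A·√(4πDt)) = 0.503/(0.23 × 7.56 × 39.72) = 0.007283 kg/m³.
(x−vt)²/(4Dt) = (24.7272)²/(4 × 2.66 × 47.2) = 1.217; exp(−1.217) = 0.2961.
C = 0.007283 × 0.2961 = 0.00216 kg/m³.

0.00216 kg/m³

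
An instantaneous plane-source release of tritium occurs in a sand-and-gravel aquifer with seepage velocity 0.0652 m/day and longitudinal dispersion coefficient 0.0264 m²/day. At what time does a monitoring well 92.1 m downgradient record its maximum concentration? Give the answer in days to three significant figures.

1410 days

For the 1D instantaneous-source solution, setting ∂C/∂t = 0 at fixed x gives v²t² + 2Dt − x² = 0, so t = (√(D² + v²x²) − D)/v².
√(D² + v²x²) = √(0.0264² + 0.0652² × 92.1²) = 6.005; v² = 0.00425104.
t = (6.005 − 0.0264)/0.00425104 = 1410 days (vs. the pure-advection estimate x/v = 1410 d).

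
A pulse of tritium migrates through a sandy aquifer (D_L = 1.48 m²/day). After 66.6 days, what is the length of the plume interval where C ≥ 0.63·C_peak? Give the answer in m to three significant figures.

The plume is Gaussian with σ = √(2Dt) = √(2 × 1.48 × 66.6) = 14.04 m.
C/C_peak = exp(−Δx²/(2σ²)) = 0.63 ⇒ Δx = σ·√(−2 ln 0.63) = 14.04 × 0.9613 = 13.50 m.
Width = 2Δx = 27.0 m.

27.0 m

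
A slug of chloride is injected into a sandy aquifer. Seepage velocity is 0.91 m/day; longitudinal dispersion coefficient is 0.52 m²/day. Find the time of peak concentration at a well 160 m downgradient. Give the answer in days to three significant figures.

For the 1D instantaneous-source solution, setting ∂C/∂t = 0 at fixed x gives v²t² + 2Dt − x² = 0, so t = (√(D² + v²x²) − D)/v².
√(D² + v²x²) = √(0.52² + 0.91² × 160²) = 145.6; v² = 0.8281.
t = (145.6 − 0.52)/0.8281 = 175 days (vs. the pure-advection estimate x/v = 176 d).

175 days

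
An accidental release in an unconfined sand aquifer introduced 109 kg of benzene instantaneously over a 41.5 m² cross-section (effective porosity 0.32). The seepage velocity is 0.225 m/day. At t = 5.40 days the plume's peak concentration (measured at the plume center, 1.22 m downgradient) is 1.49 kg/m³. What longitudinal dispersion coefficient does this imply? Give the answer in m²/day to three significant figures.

0.447 m²/day

At the plume center C_max = M/(n_e·A·√(4πDt)), so D = M²/(4πt·(n_e·A·C_max)²).
n_e·A·C_max = 0.32 × 41.5 × 1.49 = 19.79 kg/m.
D = 109²/(4π × 5.40 × 19.79²) = 0.447 m²/day.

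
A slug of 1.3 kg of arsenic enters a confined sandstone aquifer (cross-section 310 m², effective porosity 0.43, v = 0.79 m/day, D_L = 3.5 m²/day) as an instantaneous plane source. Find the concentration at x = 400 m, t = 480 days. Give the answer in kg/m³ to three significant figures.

6.29e-05 kg/m³

For an instantaneous plane source, C(x,t) = M/(n_e·A·√(4πDt)) · exp(−(x−vt)²/(4Dt)), with n_e·A the pore (flow) area.
Plume center vt = 0.79 × 480 = 379.2 m, so the well at 400 m is 20.8 m downgradient of the peak.
√(4πDt) = 145.3 m, giving peak height M/(n_e·A·√(4πDt)) = 1.3/(0.43 × 310 × 145.3) = 6.712e-05 kg/m³.
(x−vt)²/(4Dt) = (20.8)²/(4 × 3.5 × 480) = 0.06438; exp(−0.06438) = 0.9376.
C = 6.712e-05 × 0.9376 = 6.29e-05 kg/m³.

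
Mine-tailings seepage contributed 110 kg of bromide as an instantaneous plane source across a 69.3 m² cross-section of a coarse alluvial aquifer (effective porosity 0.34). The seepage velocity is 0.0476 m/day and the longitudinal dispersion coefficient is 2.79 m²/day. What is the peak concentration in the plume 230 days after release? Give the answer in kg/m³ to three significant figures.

0.0520 kg/m³

The peak of an instantaneous 1D plume sits at x = vt; there the Gaussian factor is 1 and C_max = M/(n_e·A·√(4πDt)), where n_e·A is the pore area the mass is dissolved in.
√(4πDt) = √(4π × 2.79 × 230) = 89.80 m, so C_max = 110/(0.34 × 69.3 × 89.80) = 0.0520 kg/m³.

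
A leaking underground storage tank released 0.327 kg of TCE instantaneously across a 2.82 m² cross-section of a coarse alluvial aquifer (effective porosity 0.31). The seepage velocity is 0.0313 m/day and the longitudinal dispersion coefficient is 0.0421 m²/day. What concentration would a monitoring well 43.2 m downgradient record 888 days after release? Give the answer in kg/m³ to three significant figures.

For an instantaneous plane source, C(x,t) = M/(n_e·A·√(4πDt)) · exp(−(x−vt)²/(4Dt)), with n_e·A the pore (flow) area.
Plume center vt = 0.0313 × 888 = 27.7944 m, so the well at 43.2 m is 15.4056 m downgradient of the peak.
√(4πDt) = 21.67 m, giving peak height M/(n_e·A·√(4πDt)) = 0.327/(0.31 × 2.82 × 21.67) = 0.01726 kg/m³.
(x−vt)²/(4Dt) = (15.4056)²/(4 × 0.0421 × 888) = 1.587; exp(−1.587) = 0.2045.
C = 0.01726 × 0.2045 = 0.00353 kg/m³.

0.00353 kg/m³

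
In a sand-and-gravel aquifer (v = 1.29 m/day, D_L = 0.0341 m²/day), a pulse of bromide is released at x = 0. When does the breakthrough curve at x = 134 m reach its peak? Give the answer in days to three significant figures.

104 days

For the 1D instantaneous-source solution, setting ∂C/∂t = 0 at fixed x gives v²t² + 2Dt − x² = 0, so t = (√(D² + v²x²) − D)/v².
√(D² + v²x²) = √(0.0341² + 1.29² × 134²) = 172.9; v² = 1.6641.
t = (172.9 − 0.0341)/1.6641 = 104 days (vs. the pure-advection estimate x/v = 104 d).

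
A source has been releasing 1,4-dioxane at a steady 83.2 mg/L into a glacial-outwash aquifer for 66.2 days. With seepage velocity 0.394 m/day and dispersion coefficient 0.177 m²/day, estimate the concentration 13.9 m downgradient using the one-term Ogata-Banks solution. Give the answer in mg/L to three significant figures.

For a continuous step input, C/C₀ ≈ ½·erfc((x−vt)/(2√(Dt))).
vt = 0.394 × 66.2 = 26.0828 m and 2√(Dt) = 2√(0.177 × 66.2) = 6.846 m.
Argument (x−vt)/(2√(Dt)) = (13.9 − 26.0828)/6.846 = -1.780; ½·erfc(-1.780) = 0.9941.
C = 83.2 × 0.9941 = 82.7 mg/L.

82.7 mg/L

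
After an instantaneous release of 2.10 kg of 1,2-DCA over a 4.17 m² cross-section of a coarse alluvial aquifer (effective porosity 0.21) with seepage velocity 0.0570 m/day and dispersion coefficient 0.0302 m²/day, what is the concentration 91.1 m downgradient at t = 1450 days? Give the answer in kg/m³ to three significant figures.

0.0680 kg/m³

For an instantaneous plane source, C(x,t) = M/(n_e·A·√(4πDt)) · exp(−(x−vt)²/(4Dt)), with n_e·A the pore (flow) area.
Plume center vt = 0.0570 × 1450 = 82.65 m, so the well at 91.1 m is 8.45 m downgradient of the peak.
√(4πDt) = 23.46 m, giving peak height M/(n_e·A·√(4πDt)) = 2.10/(0.21 × 4.17 × 23.46) = 0.1022 kg/m³.
(x−vt)²/(4Dt) = (8.45)²/(4 × 0.0302 × 1450) = 0.4076; exp(−0.4076) = 0.6652.
C = 0.1022 × 0.6652 = 0.0680 kg/m³.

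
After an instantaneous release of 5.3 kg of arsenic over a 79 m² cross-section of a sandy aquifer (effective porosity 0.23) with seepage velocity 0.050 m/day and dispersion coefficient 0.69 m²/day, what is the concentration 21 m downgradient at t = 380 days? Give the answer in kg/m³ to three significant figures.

0.00506 kg/m³

For an instantaneous plane source, C(x,t) = M/(n_e·A·√(4πDt)) · exp(−(x−vt)²/(4Dt)), with n_e·A the pore (flow) area.
Plume center vt = 0.050 × 380 = 19 m, so the well at 21 m is 2 m downgradient of the peak.
√(4πDt) = 57.40 m, giving peak height M/(n_e·A·√(4πDt)) = 5.3/(0.23 × 79 × 57.40) = 0.005082 kg/m³.
(x−vt)²/(4Dt) = (2)²/(4 × 0.69 × 380) = 0.003814; exp(−0.003814) = 0.9962.
C = 0.005082 × 0.9962 = 0.00506 kg/m³.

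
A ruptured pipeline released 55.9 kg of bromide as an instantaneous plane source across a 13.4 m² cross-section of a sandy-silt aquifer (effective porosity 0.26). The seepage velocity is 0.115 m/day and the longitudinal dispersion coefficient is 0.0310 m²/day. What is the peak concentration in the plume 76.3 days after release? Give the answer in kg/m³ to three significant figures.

The peak of an instantaneous 1D plume sits at x = vt; there the Gaussian factor is 1 and C_max = M/(n_e·A·√(4πDt)), where n_e·A is the pore area the mass is dissolved in.
√(4πDt) = √(4π × 0.0310 × 76.3) = 5.452 m, so C_max = 55.9/(0.26 × 13.4 × 5.452) = 2.94 kg/m³.

2.94 kg/m³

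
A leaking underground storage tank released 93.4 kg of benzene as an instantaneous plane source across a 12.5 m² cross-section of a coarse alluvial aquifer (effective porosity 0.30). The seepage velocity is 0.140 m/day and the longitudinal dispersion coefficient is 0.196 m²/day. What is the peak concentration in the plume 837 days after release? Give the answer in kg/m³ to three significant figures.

The peak of an instantaneous 1D plume sits at x = vt; there the Gaussian factor is 1 and C_max = M/(n_e·A·√(4πDt)), where n_e·A is the pore area the mass is dissolved in.
√(4πDt) = √(4π × 0.196 × 837) = 45.40 m, so C_max = 93.4/(0.30 × 12.5 × 45.40) = 0.549 kg/m³.

0.549 kg/m³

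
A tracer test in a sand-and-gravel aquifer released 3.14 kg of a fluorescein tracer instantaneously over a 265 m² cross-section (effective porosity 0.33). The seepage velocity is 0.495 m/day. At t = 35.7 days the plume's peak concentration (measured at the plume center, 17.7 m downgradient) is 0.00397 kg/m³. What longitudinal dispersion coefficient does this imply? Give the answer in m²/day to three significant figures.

0.182 m²/day

At the plume center C_max = M/(n_e·A·√(4πDt)), so D = M²/(4πt·(n_e·A·C_max)²).
n_e·A·C_max = 0.33 × 265 × 0.00397 = 0.3472 kg/m.
D = 3.14²/(4π × 35.7 × 0.3472²) = 0.182 m²/day.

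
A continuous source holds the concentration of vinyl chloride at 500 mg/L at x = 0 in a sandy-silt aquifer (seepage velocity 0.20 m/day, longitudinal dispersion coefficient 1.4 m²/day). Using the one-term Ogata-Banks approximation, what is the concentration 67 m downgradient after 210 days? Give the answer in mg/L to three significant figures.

For a continuous step input, C/C₀ ≈ ½·erfc((x−vt)/(2√(Dt))).
vt = 0.20 × 210 = 42 m and 2√(Dt) = 2√(1.4 × 210) = 34.29 m.
Argument (x−vt)/(2√(Dt)) = (67 − 42)/34.29 = 0.7291; ½·erfc(0.7291) = 0.1512.
C = 500 × 0.1512 = 75.6 mg/L.

75.6 mg/L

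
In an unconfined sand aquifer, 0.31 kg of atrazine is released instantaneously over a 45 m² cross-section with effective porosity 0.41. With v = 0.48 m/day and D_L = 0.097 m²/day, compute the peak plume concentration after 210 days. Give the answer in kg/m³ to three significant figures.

0.00105 kg/m³

The peak of an instantaneous 1D plume sits at x = vt; there the Gaussian factor is 1 and C_max = M/(n_e·A·√(4πDt)), where n_e·A is the pore area the mass is dissolved in.
√(4πDt) = √(4π × 0.097 × 210) = 16.00 m, so C_max = 0.31/(0.41 × 45 × 16.00) = 0.00105 kg/m³.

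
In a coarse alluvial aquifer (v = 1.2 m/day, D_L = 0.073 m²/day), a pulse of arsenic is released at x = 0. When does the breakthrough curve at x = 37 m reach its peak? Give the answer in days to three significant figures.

For the 1D instantaneous-source solution, setting ∂C/∂t = 0 at fixed x gives v²t² + 2Dt − x² = 0, so t = (√(D² + v²x²) − D)/v².
√(D² + v²x²) = √(0.073² + 1.2² × 37²) = 44.40; v² = 1.44.
t = (44.40 − 0.073)/1.44 = 30.8 days (vs. the pure-advection estimate x/v = 30.8 d).

30.8 days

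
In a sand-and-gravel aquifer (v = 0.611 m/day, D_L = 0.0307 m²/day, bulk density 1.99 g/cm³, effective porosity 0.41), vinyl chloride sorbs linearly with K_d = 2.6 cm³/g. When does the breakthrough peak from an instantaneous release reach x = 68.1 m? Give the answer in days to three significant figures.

Retardation factor R = 1 + ρ_b·K_d/n = 1 + 1.99 × 2.6/0.41 = 13.62.
Sorption retards both mechanisms: v_R = v/R = 0.04486 m/day, D_R = D/R = 0.002254 m²/day.
Peak time from v_R²t² + 2D_R t − x² = 0: t = (√(D_R² + v_R²x²) − D_R)/v_R².
√(D_R² + v_R²x²) = √(0.002254² + 0.04486² × 68.1²) = 3.055; v_R² = 0.002012.
t = (3.055 − 0.002254)/0.002012 = 1520 days.

1520 days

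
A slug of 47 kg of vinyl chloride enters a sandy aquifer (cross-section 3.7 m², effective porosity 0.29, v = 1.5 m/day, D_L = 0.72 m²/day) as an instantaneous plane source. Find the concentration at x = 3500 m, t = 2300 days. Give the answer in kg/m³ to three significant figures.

For an instantaneous plane source, C(x,t) = M/(n_e·A·√(4πDt)) · exp(−(x−vt)²/(4Dt)), with n_e·A the pore (flow) area.
Plume center vt = 1.5 × 2300 = 3450 m, so the well at 3500 m is 50 m downgradient of the peak.
√(4πDt) = 144.3 m, giving peak height M/(n_e·A·√(4πDt)) = 47/(0.29 × 3.7 × 144.3) = 0.3036 kg/m³.
(x−vt)²/(4Dt) = (50)²/(4 × 0.72 × 2300) = 0.3774; exp(−0.3774) = 0.6856.
C = 0.3036 × 0.6856 = 0.208 kg/m³.

0.208 kg/m³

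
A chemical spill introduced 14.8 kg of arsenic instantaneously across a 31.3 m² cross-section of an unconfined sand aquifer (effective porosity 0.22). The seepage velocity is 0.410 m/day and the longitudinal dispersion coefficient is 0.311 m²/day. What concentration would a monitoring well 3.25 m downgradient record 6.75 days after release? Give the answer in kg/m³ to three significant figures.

0.407 kg/m³

For an instantaneous plane source, C(x,t) = M/(n_e·A·√(4πDt)) · exp(−(x−vt)²/(4Dt)), with n_e·A the pore (flow) area.
Plume center vt = 0.410 × 6.75 = 2.7675 m, so the well at 3.25 m is 0.4825 m downgradient of the peak.
√(4πDt) = 5.136 m, giving peak height M/(n_e·A·√(4πDt)) = 14.8/(0.22 × 31.3 × 5.136) = 0.4185 kg/m³.
(x−vt)²/(4Dt) = (0.4825)²/(4 × 0.311 × 6.75) = 0.02772; exp(−0.02772) = 0.9727.
C = 0.4185 × 0.9727 = 0.407 kg/m³.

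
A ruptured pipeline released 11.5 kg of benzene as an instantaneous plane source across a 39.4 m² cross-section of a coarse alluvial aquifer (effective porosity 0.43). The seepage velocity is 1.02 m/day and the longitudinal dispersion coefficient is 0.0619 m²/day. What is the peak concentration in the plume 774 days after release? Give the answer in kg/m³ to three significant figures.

0.0277 kg/m³

The peak of an instantaneous 1D plume sits at x = vt; there the Gaussian factor is 1 and C_max = M/(n_e·A·√(4πDt)), where n_e·A is the pore area the mass is dissolved in.
√(4πDt) = √(4π × 0.0619 × 774) = 24.54 m, so C_max = 11.5/(0.43 × 39.4 × 24.54) = 0.0277 kg/m³.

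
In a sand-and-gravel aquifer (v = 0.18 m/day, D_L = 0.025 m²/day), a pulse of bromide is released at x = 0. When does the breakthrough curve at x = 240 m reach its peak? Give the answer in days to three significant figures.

For the 1D instantaneous-source solution, setting ∂C/∂t = 0 at fixed x gives v²t² + 2Dt − x² = 0, so t = (√(D² + v²x²) − D)/v².
√(D² + v²x²) = √(0.025² + 0.18² × 240²) = 43.20; v² = 0.0324.
t = (43.20 − 0.025)/0.0324 = 1330 days (vs. the pure-advection estimate x/v = 1330 d).

1330 days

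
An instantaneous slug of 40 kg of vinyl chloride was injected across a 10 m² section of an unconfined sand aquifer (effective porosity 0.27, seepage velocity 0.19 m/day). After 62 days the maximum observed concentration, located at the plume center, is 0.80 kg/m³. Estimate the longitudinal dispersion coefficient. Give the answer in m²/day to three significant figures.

0.440 m²/day

At the plume center C_max = M/(n_e·A·√(4πDt)), so D = M²/(4πt·(n_e·A·C_max)²).
n_e·A·C_max = 0.27 × 10 × 0.80 = 2.160 kg/m.
D = 40²/(4π × 62 × 2.160²) = 0.440 m²/day.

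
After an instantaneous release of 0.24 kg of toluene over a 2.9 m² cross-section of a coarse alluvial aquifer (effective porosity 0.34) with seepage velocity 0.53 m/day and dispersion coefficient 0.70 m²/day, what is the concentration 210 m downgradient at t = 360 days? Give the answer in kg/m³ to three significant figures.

0.00300 kg/m³

For an instantaneous plane source, C(x,t) = M/(n_e·A·√(4πDt)) · exp(−(x−vt)²/(4Dt)), with n_e·A the pore (flow) area.
Plume center vt = 0.53 × 360 = 190.8 m, so the well at 210 m is 19.2 m downgradient of the peak.
√(4πDt) = 56.27 m, giving peak height M/(n_e·A·√(4πDt)) = 0.24/(0.34 × 2.9 × 56.27) = 0.004326 kg/m³.
(x−vt)²/(4Dt) = (19.2)²/(4 × 0.70 × 360) = 0.3657; exp(−0.3657) = 0.6937.
C = 0.004326 × 0.6937 = 0.00300 kg/m³.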